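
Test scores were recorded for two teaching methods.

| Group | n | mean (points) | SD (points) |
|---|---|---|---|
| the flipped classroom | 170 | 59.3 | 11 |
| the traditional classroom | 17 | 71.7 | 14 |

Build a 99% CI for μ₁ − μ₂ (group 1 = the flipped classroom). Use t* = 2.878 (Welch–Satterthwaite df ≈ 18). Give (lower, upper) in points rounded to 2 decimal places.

SE₁ = s₁/√n₁ = 11/√170 = 0.8437; SE₂ = 14/√17 = 3.3955.
Independent samples, unequal variances: SE_diff = √(SE₁² + SE₂²) = √(0.71182969 + 11.52942025) = 3.4987.
t* = 2.878, so margin of error = 2.878 × 3.4987 = 10.0693.
Difference in means = 59.3 − 71.7 = -12.4000.
-12.4000 ± 10.0693 → (-22.47, -2.33).

(-22.47, -2.33)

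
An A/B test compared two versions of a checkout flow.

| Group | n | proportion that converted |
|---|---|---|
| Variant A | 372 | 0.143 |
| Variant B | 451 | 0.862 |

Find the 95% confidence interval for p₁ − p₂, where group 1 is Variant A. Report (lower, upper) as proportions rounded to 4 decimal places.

Each SE is √(p̂(1−p̂)/n): √(0.1430·0.8570/372) = 0.01815 and √(0.8620·0.1380/451) = 0.01624.
SE(p̂₁ − p̂₂) = √(SE₁² + SE₂²) = √(0.0003294225 + 0.0002637376) = 0.02435, since the two samples are independent.
At 95% confidence z* = 1.960; margin = 1.960 × 0.02435 = 0.04773.
The difference is 0.1430 − 0.8620 = -0.7190, so the interval is -0.7190 ± 0.04773 = (-0.7667, -0.6713).

(-0.7667, -0.6713)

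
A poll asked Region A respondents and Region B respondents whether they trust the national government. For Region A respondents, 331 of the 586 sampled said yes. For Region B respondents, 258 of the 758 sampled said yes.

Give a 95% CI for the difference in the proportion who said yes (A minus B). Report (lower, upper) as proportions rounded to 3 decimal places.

(0.172, 0.277)

First, p̂₁ = 331/586 = 0.5648; p̂₂ = 258/758 = 0.3404.
The two standard errors are √(0.5648×0.4352/586) = 0.02048 and √(0.3404×0.6596/758) = 0.01721.
Because the samples are independent, SE_diff = √(0.02048² + 0.01721²) = 0.02675.
Using z* = 1.960 for 95%, ME = 1.960 × 0.02675 = 0.05243.
p̂₁ − p̂₂ = 0.2244; interval 0.2244 ± 0.05243 gives (0.172, 0.277).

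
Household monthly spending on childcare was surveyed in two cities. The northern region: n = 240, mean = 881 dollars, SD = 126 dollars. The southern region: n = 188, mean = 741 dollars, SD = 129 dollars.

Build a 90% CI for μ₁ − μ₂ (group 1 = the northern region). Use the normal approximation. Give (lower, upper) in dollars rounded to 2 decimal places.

Standard errors of each mean: 126/√240 = 8.1333 and 129/√188 = 9.4083.
SE(x̄₁ − x̄₂) = √(8.1333² + 9.4083²) = 12.4365 for independent samples with unequal variances.
With z* = 1.645, the margin is 1.645 × 12.4365 = 20.4580.
x̄₁ − x̄₂ = 881 − 741 = 140.0000; the interval is 140.0000 ± 20.4580 = (119.54, 160.46).

(119.54, 160.46)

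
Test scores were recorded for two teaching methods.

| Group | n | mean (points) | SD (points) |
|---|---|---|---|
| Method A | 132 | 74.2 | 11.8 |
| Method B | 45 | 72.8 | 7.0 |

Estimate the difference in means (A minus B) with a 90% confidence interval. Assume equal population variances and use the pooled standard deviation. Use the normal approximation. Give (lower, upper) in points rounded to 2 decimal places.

(-1.67, 4.47)

s_p = √[((n₁−1)s₁² + (n₂−1)s₂²)/(n₁+n₂−2)] = √[(131·11.8² + 44·7.0²)/175] = 10.7959.
SE = 10.7959·√(1/132 + 1/45) = 1.8636.
With z* = 1.645, margin = 1.645 × 1.8636 = 3.0656.
x̄₁ − x̄₂ = 74.2 − 72.8 = 1.4000; interval 1.4000 ± 3.0656 = (-1.67, 4.47).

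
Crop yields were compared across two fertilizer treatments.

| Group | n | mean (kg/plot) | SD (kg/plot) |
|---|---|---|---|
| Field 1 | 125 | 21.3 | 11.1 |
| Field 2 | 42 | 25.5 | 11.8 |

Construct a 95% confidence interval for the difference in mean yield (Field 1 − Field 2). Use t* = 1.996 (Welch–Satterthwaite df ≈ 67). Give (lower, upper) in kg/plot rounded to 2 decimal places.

Per-group SEs: s₁/√n₁ = 11.1/√125 = 0.9928, s₂/√n₂ = 11.8/√42 = 1.8208.
Unpooled SE of the difference: √(0.98565184 + 3.31531264) = 2.0739.
Margin of error = t* · SE = 1.996 × 2.0739 = 4.1395.
x̄₁ − x̄₂ = 21.3 − 25.5 = -4.2000.
CI: -4.2000 ± 4.1395 = (-8.34, -0.06).

(-8.34, -0.06)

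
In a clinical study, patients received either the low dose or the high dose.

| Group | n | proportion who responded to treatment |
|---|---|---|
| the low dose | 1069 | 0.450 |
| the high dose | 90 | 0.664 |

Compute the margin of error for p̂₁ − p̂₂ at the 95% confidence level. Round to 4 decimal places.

The two standard errors are √(0.4500×0.5500/1069) = 0.01522 and √(0.6640×0.3360/90) = 0.04979.
Because the samples are independent, SE_diff = √(0.01522² + 0.04979²) = 0.05206.
Using z* = 1.960 for 95%, ME = 1.960 × 0.05206 = 0.10204.

0.1020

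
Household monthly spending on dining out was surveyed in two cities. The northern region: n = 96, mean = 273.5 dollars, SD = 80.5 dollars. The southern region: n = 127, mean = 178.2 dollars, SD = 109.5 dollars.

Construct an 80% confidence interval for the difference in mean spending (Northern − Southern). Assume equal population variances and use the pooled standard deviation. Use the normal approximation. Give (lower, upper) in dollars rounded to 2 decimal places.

s_p = √[((n₁−1)s₁² + (n₂−1)s₂²)/(n₁+n₂−2)] = √[(95·80.5² + 126·109.5²)/221] = 98.0903.
SE = 98.0903·√(1/96 + 1/127) = 13.2660.
With z* = 1.282, margin = 1.282 × 13.2660 = 17.0070.
x̄₁ − x̄₂ = 273.5 − 178.2 = 95.3000; interval 95.3000 ± 17.0070 = (78.29, 112.31).

(78.29, 112.31)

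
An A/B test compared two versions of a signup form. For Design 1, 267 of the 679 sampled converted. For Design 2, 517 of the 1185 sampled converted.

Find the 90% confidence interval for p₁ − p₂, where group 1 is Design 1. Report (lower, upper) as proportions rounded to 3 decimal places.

(-0.082, -0.004)

p̂₁ = 267/679 = 0.3932 and p̂₂ = 517/1185 = 0.4363.
SE₁ = √(p̂₁(1−p̂₁)/n₁) = √(0.3932·0.6068/679) = 0.01875; SE₂ = √(0.4363·0.5637/1185) = 0.01441.
Independent samples: SE of the difference = √(SE₁² + SE₂²) = √(0.0003515625 + 0.0002076481) = 0.02365.
z* for 90% confidence is 1.645, so the margin of error is 1.645 × 0.02365 = 0.03890.
Point estimate p̂₁ − p̂₂ = 0.3932 − 0.4363 = -0.0431.
-0.0431 ± 0.03890 → (-0.082, -0.004).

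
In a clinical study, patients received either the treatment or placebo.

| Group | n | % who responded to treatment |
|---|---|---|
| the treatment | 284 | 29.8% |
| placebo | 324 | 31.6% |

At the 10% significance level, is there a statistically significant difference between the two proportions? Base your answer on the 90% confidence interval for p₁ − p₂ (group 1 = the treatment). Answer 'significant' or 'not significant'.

The two standard errors are √(0.2980×0.7020/284) = 0.02714 and √(0.3160×0.6840/324) = 0.02583.
Because the samples are independent, SE_diff = √(0.02714² + 0.02583²) = 0.03747.
Using z* = 1.645 for 90%, ME = 1.645 × 0.03747 = 0.06164.
p̂₁ − p̂₂ = -0.0180; interval -0.0180 ± 0.06164 gives (-0.07964, 0.04364).
The interval (-0.07964, 0.04364) contains 0, so the difference is not significant.

not significant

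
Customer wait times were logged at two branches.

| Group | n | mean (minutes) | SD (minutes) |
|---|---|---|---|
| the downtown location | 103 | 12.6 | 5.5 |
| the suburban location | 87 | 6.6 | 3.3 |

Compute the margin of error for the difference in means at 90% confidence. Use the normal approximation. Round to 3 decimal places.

1.065

Per-group SEs: s₁/√n₁ = 5.5/√103 = 0.5419, s₂/√n₂ = 3.3/√87 = 0.3538.
Unpooled SE of the difference: √(0.29365561 + 0.12517444) = 0.6472.
Margin of error = z* · SE = 1.645 × 0.6472 = 1.0646.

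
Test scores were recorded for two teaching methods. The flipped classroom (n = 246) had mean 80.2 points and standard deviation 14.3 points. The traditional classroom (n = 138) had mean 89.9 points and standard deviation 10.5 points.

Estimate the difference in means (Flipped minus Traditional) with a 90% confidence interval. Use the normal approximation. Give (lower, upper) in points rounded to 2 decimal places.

Per-group SEs: s₁/√n₁ = 14.3/√246 = 0.9117, s₂/√n₂ = 10.5/√138 = 0.8938.
Unpooled SE of the difference: √(0.83119689 + 0.79887844) = 1.2767.
Margin of error = z* · SE = 1.645 × 1.2767 = 2.1002.
x̄₁ − x̄₂ = 80.2 − 89.9 = -9.7000.
CI: -9.7000 ± 2.1002 = (-11.80, -7.60).

(-11.80, -7.60)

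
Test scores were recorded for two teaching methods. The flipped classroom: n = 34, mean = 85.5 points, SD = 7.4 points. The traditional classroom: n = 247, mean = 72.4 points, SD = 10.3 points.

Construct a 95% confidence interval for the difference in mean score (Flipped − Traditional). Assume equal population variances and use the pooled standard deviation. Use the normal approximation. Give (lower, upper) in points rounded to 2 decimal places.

(9.51, 16.69)

Pooled variance s_p² = [33·7.4² + 246·10.3²] / (34+247−2) = 100.0187, so s_p = 10.0009.
SE_diff = s_p·√(1/n₁ + 1/n₂) = 10.0009·√(1/34 + 1/247) = 1.8294.
z* = 1.960; margin = 1.960 × 1.8294 = 3.5856.
Difference = 85.5 − 72.4 = 13.1000.
13.1000 ± 3.5856 → (9.51, 16.69).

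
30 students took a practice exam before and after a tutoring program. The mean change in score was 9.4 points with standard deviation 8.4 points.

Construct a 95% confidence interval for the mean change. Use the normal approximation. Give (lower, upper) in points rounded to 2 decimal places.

Paired design: SE = s_d/√n = 8.4/√30 = 1.5336.
z* = 1.960; margin of error = 1.960 × 1.5336 = 3.0059.
9.4 ± 3.0059 → (6.39, 12.41).

(6.39, 12.41)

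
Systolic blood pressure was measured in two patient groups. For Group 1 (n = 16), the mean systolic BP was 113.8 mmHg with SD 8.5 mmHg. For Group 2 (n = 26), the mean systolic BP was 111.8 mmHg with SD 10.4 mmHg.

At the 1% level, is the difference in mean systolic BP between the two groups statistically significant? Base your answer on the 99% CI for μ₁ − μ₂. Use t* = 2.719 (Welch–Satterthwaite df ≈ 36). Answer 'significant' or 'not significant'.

not significant

Per-group SEs: s₁/√n₁ = 8.5/√16 = 2.1250, s₂/√n₂ = 10.4/√26 = 2.0396.
Unpooled SE of the difference: √(4.515625 + 4.15996816) = 2.9454.
Margin of error = t* · SE = 2.719 × 2.9454 = 8.0085.
x̄₁ − x̄₂ = 113.8 − 111.8 = 2.0000.
CI: 2.0000 ± 8.0085 = (-6.0085, 10.0085).
The interval (-6.0085, 10.0085) contains 0, so the difference is not significant.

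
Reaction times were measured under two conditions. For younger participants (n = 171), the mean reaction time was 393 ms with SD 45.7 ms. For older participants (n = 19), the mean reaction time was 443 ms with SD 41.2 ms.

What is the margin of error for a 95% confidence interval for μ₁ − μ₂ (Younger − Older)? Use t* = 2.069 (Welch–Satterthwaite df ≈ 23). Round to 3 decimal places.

20.850

SE₁ = s₁/√n₁ = 45.7/√171 = 3.4948; SE₂ = 41.2/√19 = 9.4519.
Independent samples, unequal variances: SE_diff = √(SE₁² + SE₂²) = √(12.21362704 + 89.33841361) = 10.0773.
t* = 2.069, so margin of error = 2.069 × 10.0773 = 20.8499.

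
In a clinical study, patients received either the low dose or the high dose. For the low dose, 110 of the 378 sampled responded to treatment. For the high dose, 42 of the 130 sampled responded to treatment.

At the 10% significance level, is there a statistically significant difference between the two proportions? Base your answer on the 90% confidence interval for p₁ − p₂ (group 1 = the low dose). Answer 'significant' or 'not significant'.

p̂₁ = 110/378 = 0.2910 and p̂₂ = 42/130 = 0.3231.
SE₁ = √(p̂₁(1−p̂₁)/n₁) = √(0.2910·0.7090/378) = 0.02336; SE₂ = √(0.3231·0.6769/130) = 0.04102.
Independent samples: SE of the difference = √(SE₁² + SE₂²) = √(0.0005456896 + 0.0016826404) = 0.04721.
z* for 90% confidence is 1.645, so the margin of error is 1.645 × 0.04721 = 0.07766.
Point estimate p̂₁ − p̂₂ = 0.2910 − 0.3231 = -0.0321.
-0.0321 ± 0.07766 → (-0.10976, 0.04556).
The interval (-0.10976, 0.04556) contains 0, so the difference is not significant.

not significant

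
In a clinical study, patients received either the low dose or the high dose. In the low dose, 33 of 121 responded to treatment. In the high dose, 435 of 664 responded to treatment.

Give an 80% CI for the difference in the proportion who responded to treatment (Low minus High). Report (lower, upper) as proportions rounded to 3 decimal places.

Sample proportions: 33/121 = 0.2727, 435/664 = 0.6551.
Each SE is √(p̂(1−p̂)/n): √(0.2727·0.7273/121) = 0.04049 and √(0.6551·0.3449/664) = 0.01845.
SE(p̂₁ − p̂₂) = √(SE₁² + SE₂²) = √(0.0016394401 + 0.0003404025) = 0.04450, since the two samples are independent.
At 80% confidence z* = 1.282; margin = 1.282 × 0.04450 = 0.05705.
The difference is 0.2727 − 0.6551 = -0.3824, so the interval is -0.3824 ± 0.05705 = (-0.439, -0.325).

(-0.439, -0.325)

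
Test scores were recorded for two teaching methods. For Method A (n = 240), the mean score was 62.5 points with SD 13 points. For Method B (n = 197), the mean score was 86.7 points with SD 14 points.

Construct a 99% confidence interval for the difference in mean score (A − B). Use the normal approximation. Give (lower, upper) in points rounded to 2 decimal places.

Standard errors of each mean: 13/√240 = 0.8391 and 14/√197 = 0.9975.
SE(x̄₁ − x̄₂) = √(0.8391² + 0.9975²) = 1.3035 for independent samples with unequal variances.
With z* = 2.576, the margin is 2.576 × 1.3035 = 3.3578.
x̄₁ − x̄₂ = 62.5 − 86.7 = -24.2000; the interval is -24.2000 ± 3.3578 = (-27.56, -20.84).

(-27.56, -20.84)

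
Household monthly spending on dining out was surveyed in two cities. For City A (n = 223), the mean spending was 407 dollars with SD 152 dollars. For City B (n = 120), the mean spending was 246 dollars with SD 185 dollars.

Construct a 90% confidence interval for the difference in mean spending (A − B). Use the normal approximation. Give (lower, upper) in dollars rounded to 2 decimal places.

SE₁ = s₁/√n₁ = 152/√223 = 10.1787; SE₂ = 185/√120 = 16.8881.
Independent samples, unequal variances: SE_diff = √(SE₁² + SE₂²) = √(103.60593369 + 285.20792161) = 19.7184.
z* = 1.645, so margin of error = 1.645 × 19.7184 = 32.4368.
Difference in means = 407 − 246 = 161.0000.
161.0000 ± 32.4368 → (128.56, 193.44).

(128.56, 193.44)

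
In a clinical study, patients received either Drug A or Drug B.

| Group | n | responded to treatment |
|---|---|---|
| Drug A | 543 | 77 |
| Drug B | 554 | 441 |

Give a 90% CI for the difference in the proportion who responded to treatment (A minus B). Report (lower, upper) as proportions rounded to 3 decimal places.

First, p̂₁ = 77/543 = 0.1418; p̂₂ = 441/554 = 0.7960.
The two standard errors are √(0.1418×0.8582/543) = 0.01497 and √(0.7960×0.2040/554) = 0.01712.
Because the samples are independent, SE_diff = √(0.01497² + 0.01712²) = 0.02274.
Using z* = 1.645 for 90%, ME = 1.645 × 0.02274 = 0.03741.
p̂₁ − p̂₂ = -0.6542; interval -0.6542 ± 0.03741 gives (-0.692, -0.617).

(-0.692, -0.617)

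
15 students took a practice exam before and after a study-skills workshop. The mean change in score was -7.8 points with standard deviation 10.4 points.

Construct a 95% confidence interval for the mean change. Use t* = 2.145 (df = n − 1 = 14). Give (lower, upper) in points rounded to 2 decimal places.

(-13.56, -2.04)

Paired design: SE = s_d/√n = 10.4/√15 = 2.6853.
t* = 2.145; margin of error = 2.145 × 2.6853 = 5.7600.
-7.8 ± 5.7600 → (-13.56, -2.04).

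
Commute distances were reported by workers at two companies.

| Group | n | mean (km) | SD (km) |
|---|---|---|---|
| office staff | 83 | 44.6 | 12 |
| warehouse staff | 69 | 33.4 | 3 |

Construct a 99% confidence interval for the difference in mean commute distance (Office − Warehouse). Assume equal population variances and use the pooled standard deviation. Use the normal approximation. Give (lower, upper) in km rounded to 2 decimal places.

(7.38, 15.02)

s_p = √[((n₁−1)s₁² + (n₂−1)s₂²)/(n₁+n₂−2)] = √[(82·12² + 68·3²)/150] = 9.0995.
SE = 9.0995·√(1/83 + 1/69) = 1.4824.
With z* = 2.576, margin = 2.576 × 1.4824 = 3.8187.
x̄₁ − x̄₂ = 44.6 − 33.4 = 11.2000; interval 11.2000 ± 3.8187 = (7.38, 15.02).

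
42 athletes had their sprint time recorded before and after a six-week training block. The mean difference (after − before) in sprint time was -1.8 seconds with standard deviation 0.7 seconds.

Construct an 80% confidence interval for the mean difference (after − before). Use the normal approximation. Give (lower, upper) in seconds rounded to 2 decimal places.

(-1.94, -1.66)

Paired design: SE = s_d/√n = 0.7/√42 = 0.1080.
z* = 1.282; margin of error = 1.282 × 0.1080 = 0.1385.
-1.8 ± 0.1385 → (-1.94, -1.66).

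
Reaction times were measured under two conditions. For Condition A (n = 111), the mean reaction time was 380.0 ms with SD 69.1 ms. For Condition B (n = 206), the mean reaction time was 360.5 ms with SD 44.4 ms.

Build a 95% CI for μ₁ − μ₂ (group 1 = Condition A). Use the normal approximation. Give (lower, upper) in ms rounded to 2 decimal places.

Standard errors of each mean: 69.1/√111 = 6.5587 and 44.4/√206 = 3.0935.
SE(x̄₁ − x̄₂) = √(6.5587² + 3.0935²) = 7.2516 for independent samples with unequal variances.
With z* = 1.960, the margin is 1.960 × 7.2516 = 14.2131.
x̄₁ − x̄₂ = 380.0 − 360.5 = 19.5000; the interval is 19.5000 ± 14.2131 = (5.29, 33.71).

(5.29, 33.71)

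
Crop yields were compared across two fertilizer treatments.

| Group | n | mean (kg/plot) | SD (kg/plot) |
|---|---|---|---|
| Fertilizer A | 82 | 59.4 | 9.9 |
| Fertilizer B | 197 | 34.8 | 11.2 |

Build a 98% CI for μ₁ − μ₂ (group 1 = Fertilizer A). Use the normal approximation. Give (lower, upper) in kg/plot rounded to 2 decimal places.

Standard errors of each mean: 9.9/√82 = 1.0933 and 11.2/√197 = 0.7980.
SE(x̄₁ − x̄₂) = √(1.0933² + 0.7980²) = 1.3536 for independent samples with unequal variances.
With z* = 2.326, the margin is 2.326 × 1.3536 = 3.1485.
x̄₁ − x̄₂ = 59.4 − 34.8 = 24.6000; the interval is 24.6000 ± 3.1485 = (21.45, 27.75).

(21.45, 27.75)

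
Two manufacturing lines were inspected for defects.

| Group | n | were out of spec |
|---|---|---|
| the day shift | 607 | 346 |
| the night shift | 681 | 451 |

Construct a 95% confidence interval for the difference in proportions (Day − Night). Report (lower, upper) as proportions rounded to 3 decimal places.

Sample proportions: 346/607 = 0.5700, 451/681 = 0.6623.
Each SE is √(p̂(1−p̂)/n): √(0.5700·0.4300/607) = 0.02009 and √(0.6623·0.3377/681) = 0.01812.
SE(p̂₁ − p̂₂) = √(SE₁² + SE₂²) = √(0.0004036081 + 0.0003283344) = 0.02705, since the two samples are independent.
At 95% confidence z* = 1.960; margin = 1.960 × 0.02705 = 0.05302.
The difference is 0.5700 − 0.6623 = -0.0923, so the interval is -0.0923 ± 0.05302 = (-0.145, -0.039).

(-0.145, -0.039)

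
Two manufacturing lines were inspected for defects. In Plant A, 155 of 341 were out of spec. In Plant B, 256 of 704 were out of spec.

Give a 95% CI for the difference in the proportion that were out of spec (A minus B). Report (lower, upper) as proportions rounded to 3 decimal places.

(0.027, 0.155)

p̂₁ = 155/341 = 0.4545 and p̂₂ = 256/704 = 0.3636.
SE₁ = √(p̂₁(1−p̂₁)/n₁) = √(0.4545·0.5455/341) = 0.02696; SE₂ = √(0.3636·0.6364/704) = 0.01813.
Independent samples: SE of the difference = √(SE₁² + SE₂²) = √(0.0007268416 + 0.0003286969) = 0.03249.
z* for 95% confidence is 1.960, so the margin of error is 1.960 × 0.03249 = 0.06368.
Point estimate p̂₁ − p̂₂ = 0.4545 − 0.3636 = 0.0909.
0.0909 ± 0.06368 → (0.027, 0.155).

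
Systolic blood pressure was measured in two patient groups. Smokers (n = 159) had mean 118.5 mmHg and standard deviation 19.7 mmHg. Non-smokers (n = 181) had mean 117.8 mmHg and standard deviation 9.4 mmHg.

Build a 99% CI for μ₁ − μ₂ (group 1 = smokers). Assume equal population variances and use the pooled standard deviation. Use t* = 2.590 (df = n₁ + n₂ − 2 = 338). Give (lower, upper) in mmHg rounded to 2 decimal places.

(-3.56, 4.96)

Pooled variance s_p² = [158·19.7² + 180·9.4²] / (159+181−2) = 228.4705, so s_p = 15.1152.
SE_diff = s_p·√(1/n₁ + 1/n₂) = 15.1152·√(1/159 + 1/181) = 1.6429.
t* = 2.590; margin = 2.590 × 1.6429 = 4.2551.
Difference = 118.5 − 117.8 = 0.7000.
0.7000 ± 4.2551 → (-3.56, 4.96).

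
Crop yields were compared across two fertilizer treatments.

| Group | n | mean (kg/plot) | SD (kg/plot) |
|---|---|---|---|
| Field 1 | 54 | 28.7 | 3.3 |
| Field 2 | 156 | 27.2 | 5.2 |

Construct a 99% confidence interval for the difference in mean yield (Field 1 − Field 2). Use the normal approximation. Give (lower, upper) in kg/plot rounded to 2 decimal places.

(-0.08, 3.08)

Standard errors of each mean: 3.3/√54 = 0.4491 and 5.2/√156 = 0.4163.
SE(x̄₁ − x̄₂) = √(0.4491² + 0.4163²) = 0.6124 for independent samples with unequal variances.
With z* = 2.576, the margin is 2.576 × 0.6124 = 1.5775.
x̄₁ − x̄₂ = 28.7 − 27.2 = 1.5000; the interval is 1.5000 ± 1.5775 = (-0.08, 3.08).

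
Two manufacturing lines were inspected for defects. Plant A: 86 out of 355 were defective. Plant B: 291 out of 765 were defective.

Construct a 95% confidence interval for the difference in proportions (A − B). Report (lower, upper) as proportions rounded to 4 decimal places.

(-0.1944, -0.0818)

Sample proportions: 86/355 = 0.2423, 291/765 = 0.3804.
Each SE is √(p̂(1−p̂)/n): √(0.2423·0.7577/355) = 0.02274 and √(0.3804·0.6196/765) = 0.01755.
SE(p̂₁ − p̂₂) = √(SE₁² + SE₂²) = √(0.0005171076 + 0.0003080025) = 0.02872, since the two samples are independent.
At 95% confidence z* = 1.960; margin = 1.960 × 0.02872 = 0.05629.
The difference is 0.2423 − 0.3804 = -0.1381, so the interval is -0.1381 ± 0.05629 = (-0.1944, -0.0818).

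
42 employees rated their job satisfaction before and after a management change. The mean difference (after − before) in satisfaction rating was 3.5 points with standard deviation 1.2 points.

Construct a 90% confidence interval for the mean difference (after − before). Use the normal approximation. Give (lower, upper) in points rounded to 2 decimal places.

(3.20, 3.80)

This is a matched-pairs design, so SE = s_d/√n = 1.2/√42 = 0.1852.
Margin = 1.645 × 0.1852 = 0.3047; the interval is 3.5 ± 0.3047 = (3.20, 3.80).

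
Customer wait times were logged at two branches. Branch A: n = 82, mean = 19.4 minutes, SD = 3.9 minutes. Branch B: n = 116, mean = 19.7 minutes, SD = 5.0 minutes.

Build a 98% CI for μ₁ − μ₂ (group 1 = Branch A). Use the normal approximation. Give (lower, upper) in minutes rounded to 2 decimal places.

(-1.77, 1.17)

SE₁ = s₁/√n₁ = 3.9/√82 = 0.4307; SE₂ = 5.0/√116 = 0.4642.
Independent samples, unequal variances: SE_diff = √(SE₁² + SE₂²) = √(0.18550249 + 0.21548164) = 0.6332.
z* = 2.326, so margin of error = 2.326 × 0.6332 = 1.4728.
Difference in means = 19.4 − 19.7 = -0.3000.
-0.3000 ± 1.4728 → (-1.77, 1.17).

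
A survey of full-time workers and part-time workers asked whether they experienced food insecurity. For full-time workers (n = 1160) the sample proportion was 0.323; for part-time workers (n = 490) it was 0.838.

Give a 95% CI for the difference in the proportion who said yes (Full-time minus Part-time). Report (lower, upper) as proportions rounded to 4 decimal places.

Each SE is √(p̂(1−p̂)/n): √(0.3230·0.6770/1160) = 0.01373 and √(0.8380·0.1620/490) = 0.01664.
SE(p̂₁ − p̂₂) = √(SE₁² + SE₂²) = √(0.0001885129 + 0.0002768896) = 0.02157, since the two samples are independent.
At 95% confidence z* = 1.960; margin = 1.960 × 0.02157 = 0.04228.
The difference is 0.3230 − 0.8380 = -0.5150, so the interval is -0.5150 ± 0.04228 = (-0.5573, -0.4727).

(-0.5573, -0.4727)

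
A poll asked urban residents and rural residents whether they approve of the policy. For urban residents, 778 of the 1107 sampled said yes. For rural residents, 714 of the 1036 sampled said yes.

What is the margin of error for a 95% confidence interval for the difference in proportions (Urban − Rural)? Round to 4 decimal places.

0.0390

Sample proportions: 778/1107 = 0.7028, 714/1036 = 0.6892.
Each SE is √(p̂(1−p̂)/n): √(0.7028·0.2972/1107) = 0.01374 and √(0.6892·0.3108/1036) = 0.01438.
SE(p̂₁ − p̂₂) = √(SE₁² + SE₂²) = √(0.0001887876 + 0.0002067844) = 0.01989, since the two samples are independent.
At 95% confidence z* = 1.960; margin = 1.960 × 0.01989 = 0.03898.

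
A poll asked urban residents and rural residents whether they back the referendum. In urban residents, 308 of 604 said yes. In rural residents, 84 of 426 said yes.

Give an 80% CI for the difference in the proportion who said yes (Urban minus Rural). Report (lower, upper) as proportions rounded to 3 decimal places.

First, p̂₁ = 308/604 = 0.5099; p̂₂ = 84/426 = 0.1972.
The two standard errors are √(0.5099×0.4901/604) = 0.02034 and √(0.1972×0.8028/426) = 0.01928.
Because the samples are independent, SE_diff = √(0.02034² + 0.01928²) = 0.02803.
Using z* = 1.282 for 80%, ME = 1.282 × 0.02803 = 0.03593.
p̂₁ − p̂₂ = 0.3127; interval 0.3127 ± 0.03593 gives (0.277, 0.349).

(0.277, 0.349)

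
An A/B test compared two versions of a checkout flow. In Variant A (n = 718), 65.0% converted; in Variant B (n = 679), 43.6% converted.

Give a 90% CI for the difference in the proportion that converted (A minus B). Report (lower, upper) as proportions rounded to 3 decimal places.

(0.171, 0.257)

The two standard errors are √(0.6500×0.3500/718) = 0.01780 and √(0.4360×0.5640/679) = 0.01903.
Because the samples are independent, SE_diff = √(0.01780² + 0.01903²) = 0.02606.
Using z* = 1.645 for 90%, ME = 1.645 × 0.02606 = 0.04287.
p̂₁ − p̂₂ = 0.2140; interval 0.2140 ± 0.04287 gives (0.171, 0.257).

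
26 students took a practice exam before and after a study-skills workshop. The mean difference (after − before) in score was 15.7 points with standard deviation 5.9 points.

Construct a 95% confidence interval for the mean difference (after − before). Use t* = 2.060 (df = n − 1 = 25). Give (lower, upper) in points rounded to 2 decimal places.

(13.32, 18.08)

Paired design: SE = s_d/√n = 5.9/√26 = 1.1571.
t* = 2.060; margin of error = 2.060 × 1.1571 = 2.3836.
15.7 ± 2.3836 → (13.32, 18.08).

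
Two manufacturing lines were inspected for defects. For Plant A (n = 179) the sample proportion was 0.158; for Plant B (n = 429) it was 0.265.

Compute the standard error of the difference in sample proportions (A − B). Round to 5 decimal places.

The two standard errors are √(0.1580×0.8420/179) = 0.02726 and √(0.2650×0.7350/429) = 0.02131.
Because the samples are independent, SE_diff = √(0.02726² + 0.02131²) = 0.03460.

0.03460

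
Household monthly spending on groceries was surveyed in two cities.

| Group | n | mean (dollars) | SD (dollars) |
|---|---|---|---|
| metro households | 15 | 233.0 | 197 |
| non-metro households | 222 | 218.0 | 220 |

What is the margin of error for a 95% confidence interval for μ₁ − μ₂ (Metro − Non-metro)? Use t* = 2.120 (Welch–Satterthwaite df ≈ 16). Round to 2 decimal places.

112.29

Standard errors of each mean: 197/√15 = 50.8652 and 220/√222 = 14.7654.
SE(x̄₁ − x̄₂) = √(50.8652² + 14.7654²) = 52.9649 for independent samples with unequal variances.
With t* = 2.120, the margin is 2.120 × 52.9649 = 112.2856.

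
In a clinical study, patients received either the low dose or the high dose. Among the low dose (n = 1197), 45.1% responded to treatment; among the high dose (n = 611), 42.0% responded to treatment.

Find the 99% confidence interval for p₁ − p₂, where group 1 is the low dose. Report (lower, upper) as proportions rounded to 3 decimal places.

(-0.032, 0.094)

Each SE is √(p̂(1−p̂)/n): √(0.4510·0.5490/1197) = 0.01438 and √(0.4200·0.5800/611) = 0.01997.
SE(p̂₁ − p̂₂) = √(SE₁² + SE₂²) = √(0.0002067844 + 0.0003988009) = 0.02461, since the two samples are independent.
At 99% confidence z* = 2.576; margin = 2.576 × 0.02461 = 0.06340.
The difference is 0.4510 − 0.4200 = 0.0310, so the interval is 0.0310 ± 0.06340 = (-0.032, 0.094).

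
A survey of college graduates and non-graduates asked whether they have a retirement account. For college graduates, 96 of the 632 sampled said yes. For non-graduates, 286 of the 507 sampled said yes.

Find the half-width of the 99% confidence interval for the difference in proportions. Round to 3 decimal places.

0.068

Sample proportions: 96/632 = 0.1519, 286/507 = 0.5641.
Each SE is √(p̂(1−p̂)/n): √(0.1519·0.8481/632) = 0.01428 and √(0.5641·0.4359/507) = 0.02202.
SE(p̂₁ − p̂₂) = √(SE₁² + SE₂²) = √(0.0002039184 + 0.0004848804) = 0.02624, since the two samples are independent.
At 99% confidence z* = 2.576; margin = 2.576 × 0.02624 = 0.06759.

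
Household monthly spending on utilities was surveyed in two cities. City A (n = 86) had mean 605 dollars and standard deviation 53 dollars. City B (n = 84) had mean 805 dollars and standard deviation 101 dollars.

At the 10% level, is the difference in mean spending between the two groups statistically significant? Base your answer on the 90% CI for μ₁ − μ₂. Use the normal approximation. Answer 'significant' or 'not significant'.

Standard errors of each mean: 53/√86 = 5.7151 and 101/√84 = 11.0200.
SE(x̄₁ − x̄₂) = √(5.7151² + 11.0200²) = 12.4138 for independent samples with unequal variances.
With z* = 1.645, the margin is 1.645 × 12.4138 = 20.4207.
x̄₁ − x̄₂ = 605 − 805 = -200.0000; the interval is -200.0000 ± 20.4207 = (-220.4207, -179.5793).
The interval (-220.4207, -179.5793) does not contain 0, so the difference is significant.

significant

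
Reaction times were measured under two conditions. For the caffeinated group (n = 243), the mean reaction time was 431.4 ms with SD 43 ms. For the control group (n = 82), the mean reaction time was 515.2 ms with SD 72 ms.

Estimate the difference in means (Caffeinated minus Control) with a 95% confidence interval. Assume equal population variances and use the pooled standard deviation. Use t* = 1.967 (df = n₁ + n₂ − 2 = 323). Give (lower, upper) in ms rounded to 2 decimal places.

Pooled variance s_p² = [242·43² + 81·72²] / (243+82−2) = 2685.3313, so s_p = 51.8202.
SE_diff = s_p·√(1/n₁ + 1/n₂) = 51.8202·√(1/243 + 1/82) = 6.6181.
t* = 1.967; margin = 1.967 × 6.6181 = 13.0178.
Difference = 431.4 − 515.2 = -83.8000.
-83.8000 ± 13.0178 → (-96.82, -70.78).

(-96.82, -70.78)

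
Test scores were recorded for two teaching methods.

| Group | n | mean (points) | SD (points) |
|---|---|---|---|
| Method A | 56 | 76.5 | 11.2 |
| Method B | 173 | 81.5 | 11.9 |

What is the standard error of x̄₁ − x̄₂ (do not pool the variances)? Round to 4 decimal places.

Per-group SEs: s₁/√n₁ = 11.2/√56 = 1.4967, s₂/√n₂ = 11.9/√173 = 0.9047.
Unpooled SE of the difference: √(2.24011089 + 0.81848209) = 1.7489.

1.7489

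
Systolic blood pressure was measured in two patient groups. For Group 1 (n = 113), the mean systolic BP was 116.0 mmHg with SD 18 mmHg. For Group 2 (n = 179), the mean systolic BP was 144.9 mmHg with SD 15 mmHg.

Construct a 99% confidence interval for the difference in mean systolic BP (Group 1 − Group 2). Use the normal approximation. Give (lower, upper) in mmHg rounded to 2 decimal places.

Per-group SEs: s₁/√n₁ = 18/√113 = 1.6933, s₂/√n₂ = 15/√179 = 1.1212.
Unpooled SE of the difference: √(2.86726489 + 1.25708944) = 2.0309.
Margin of error = z* · SE = 2.576 × 2.0309 = 5.2316.
x̄₁ − x̄₂ = 116.0 − 144.9 = -28.9000.
CI: -28.9000 ± 5.2316 = (-34.13, -23.67).

(-34.13, -23.67)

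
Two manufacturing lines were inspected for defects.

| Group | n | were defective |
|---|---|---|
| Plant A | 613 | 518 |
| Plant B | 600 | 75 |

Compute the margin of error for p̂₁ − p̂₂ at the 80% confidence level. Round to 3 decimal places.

0.026

First, p̂₁ = 518/613 = 0.8450; p̂₂ = 75/600 = 0.1250.
The two standard errors are √(0.8450×0.1550/613) = 0.01462 and √(0.1250×0.8750/600) = 0.01350.
Because the samples are independent, SE_diff = √(0.01462² + 0.01350²) = 0.01990.
Using z* = 1.282 for 80%, ME = 1.282 × 0.01990 = 0.02551.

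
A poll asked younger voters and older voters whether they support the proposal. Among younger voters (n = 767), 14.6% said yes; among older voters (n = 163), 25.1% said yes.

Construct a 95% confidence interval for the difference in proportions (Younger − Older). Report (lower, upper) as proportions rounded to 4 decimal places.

(-0.1761, -0.0339)

SE₁ = √(p̂₁(1−p̂₁)/n₁) = √(0.1460·0.8540/767) = 0.01275; SE₂ = √(0.2510·0.7490/163) = 0.03396.
Independent samples: SE of the difference = √(SE₁² + SE₂²) = √(0.0001625625 + 0.0011532816) = 0.03627.
z* for 95% confidence is 1.960, so the margin of error is 1.960 × 0.03627 = 0.07109.
Point estimate p̂₁ − p̂₂ = 0.1460 − 0.2510 = -0.1050.
-0.1050 ± 0.07109 → (-0.1761, -0.0339).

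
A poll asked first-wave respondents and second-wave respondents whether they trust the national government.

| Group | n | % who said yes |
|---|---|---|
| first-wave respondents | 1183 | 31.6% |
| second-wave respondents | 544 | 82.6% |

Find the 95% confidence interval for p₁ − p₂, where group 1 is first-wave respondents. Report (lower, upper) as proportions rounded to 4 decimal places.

SE₁ = √(p̂₁(1−p̂₁)/n₁) = √(0.3160·0.6840/1183) = 0.01352; SE₂ = √(0.8260·0.1740/544) = 0.01625.
Independent samples: SE of the difference = √(SE₁² + SE₂²) = √(0.0001827904 + 0.0002640625) = 0.02114.
z* for 95% confidence is 1.960, so the margin of error is 1.960 × 0.02114 = 0.04143.
Point estimate p̂₁ − p̂₂ = 0.3160 − 0.8260 = -0.5100.
-0.5100 ± 0.04143 → (-0.5514, -0.4686).

(-0.5514, -0.4686)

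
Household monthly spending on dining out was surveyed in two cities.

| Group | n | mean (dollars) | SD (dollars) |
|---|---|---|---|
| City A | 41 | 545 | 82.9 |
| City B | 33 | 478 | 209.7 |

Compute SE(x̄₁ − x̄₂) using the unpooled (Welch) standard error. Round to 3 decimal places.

38.732

Standard errors of each mean: 82.9/√41 = 12.9468 and 209.7/√33 = 36.5041.
SE(x̄₁ − x̄₂) = √(12.9468² + 36.5041²) = 38.7320 for independent samples with unequal variances.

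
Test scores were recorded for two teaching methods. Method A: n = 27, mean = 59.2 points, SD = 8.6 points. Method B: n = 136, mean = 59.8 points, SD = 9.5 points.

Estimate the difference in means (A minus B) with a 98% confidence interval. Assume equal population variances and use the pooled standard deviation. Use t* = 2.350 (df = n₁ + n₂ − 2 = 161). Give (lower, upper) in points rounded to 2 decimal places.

s_p = √[((n₁−1)s₁² + (n₂−1)s₂²)/(n₁+n₂−2)] = √[(26·8.6² + 135·9.5²)/161] = 9.3605.
SE = 9.3605·√(1/27 + 1/136) = 1.9722.
With t* = 2.350, margin = 2.350 × 1.9722 = 4.6347.
x̄₁ − x̄₂ = 59.2 − 59.8 = -0.6000; interval -0.6000 ± 4.6347 = (-5.23, 4.03).

(-5.23, 4.03)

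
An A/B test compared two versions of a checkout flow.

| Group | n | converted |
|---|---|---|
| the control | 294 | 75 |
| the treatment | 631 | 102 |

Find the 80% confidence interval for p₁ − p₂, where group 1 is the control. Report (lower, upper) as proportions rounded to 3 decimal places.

(0.056, 0.131)

Sample proportions: 75/294 = 0.2551, 102/631 = 0.1616.
Each SE is √(p̂(1−p̂)/n): √(0.2551·0.7449/294) = 0.02542 and √(0.1616·0.8384/631) = 0.01465.
SE(p̂₁ − p̂₂) = √(SE₁² + SE₂²) = √(0.0006461764 + 0.0002146225) = 0.02934, since the two samples are independent.
At 80% confidence z* = 1.282; margin = 1.282 × 0.02934 = 0.03761.
The difference is 0.2551 − 0.1616 = 0.0935, so the interval is 0.0935 ± 0.03761 = (0.056, 0.131).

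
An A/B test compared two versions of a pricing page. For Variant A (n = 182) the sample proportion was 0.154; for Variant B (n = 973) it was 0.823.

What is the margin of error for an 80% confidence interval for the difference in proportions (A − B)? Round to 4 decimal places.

0.0377

The two standard errors are √(0.1540×0.8460/182) = 0.02676 and √(0.8230×0.1770/973) = 0.01224.
Because the samples are independent, SE_diff = √(0.02676² + 0.01224²) = 0.02943.
Using z* = 1.282 for 80%, ME = 1.282 × 0.02943 = 0.03773.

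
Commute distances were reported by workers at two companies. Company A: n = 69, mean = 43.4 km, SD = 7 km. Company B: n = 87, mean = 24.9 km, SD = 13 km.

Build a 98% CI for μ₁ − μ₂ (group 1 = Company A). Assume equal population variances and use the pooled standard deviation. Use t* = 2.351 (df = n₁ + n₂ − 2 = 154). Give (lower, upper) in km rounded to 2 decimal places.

(14.42, 22.58)

s_p = √[((n₁−1)s₁² + (n₂−1)s₂²)/(n₁+n₂−2)] = √[(68·7² + 86·13²)/154] = 10.7709.
SE = 10.7709·√(1/69 + 1/87) = 1.7363.
With t* = 2.351, margin = 2.351 × 1.7363 = 4.0820.
x̄₁ − x̄₂ = 43.4 − 24.9 = 18.5000; interval 18.5000 ± 4.0820 = (14.42, 22.58).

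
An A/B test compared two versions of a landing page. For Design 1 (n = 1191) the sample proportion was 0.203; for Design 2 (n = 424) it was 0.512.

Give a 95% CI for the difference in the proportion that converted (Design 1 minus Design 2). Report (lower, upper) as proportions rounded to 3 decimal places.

(-0.362, -0.256)

The two standard errors are √(0.2030×0.7970/1191) = 0.01166 and √(0.5120×0.4880/424) = 0.02428.
Because the samples are independent, SE_diff = √(0.01166² + 0.02428²) = 0.02693.
Using z* = 1.960 for 95%, ME = 1.960 × 0.02693 = 0.05278.
p̂₁ − p̂₂ = -0.3090; interval -0.3090 ± 0.05278 gives (-0.362, -0.256).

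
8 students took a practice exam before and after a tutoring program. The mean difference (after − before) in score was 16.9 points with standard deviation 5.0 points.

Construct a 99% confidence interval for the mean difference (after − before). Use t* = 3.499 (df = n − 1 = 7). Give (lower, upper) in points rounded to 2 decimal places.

Paired design: SE = s_d/√n = 5.0/√8 = 1.7678.
t* = 3.499; margin of error = 3.499 × 1.7678 = 6.1855.
16.9 ± 6.1855 → (10.71, 23.09).

(10.71, 23.09)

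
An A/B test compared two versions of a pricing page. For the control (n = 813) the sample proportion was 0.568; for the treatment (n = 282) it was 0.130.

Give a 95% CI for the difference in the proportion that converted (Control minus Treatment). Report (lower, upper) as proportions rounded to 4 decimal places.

(0.3860, 0.4900)

SE₁ = √(p̂₁(1−p̂₁)/n₁) = √(0.5680·0.4320/813) = 0.01737; SE₂ = √(0.1300·0.8700/282) = 0.02003.
Independent samples: SE of the difference = √(SE₁² + SE₂²) = √(0.0003017169 + 0.0004012009) = 0.02651.
z* for 95% confidence is 1.960, so the margin of error is 1.960 × 0.02651 = 0.05196.
Point estimate p̂₁ − p̂₂ = 0.5680 − 0.1300 = 0.4380.
0.4380 ± 0.05196 → (0.3860, 0.4900).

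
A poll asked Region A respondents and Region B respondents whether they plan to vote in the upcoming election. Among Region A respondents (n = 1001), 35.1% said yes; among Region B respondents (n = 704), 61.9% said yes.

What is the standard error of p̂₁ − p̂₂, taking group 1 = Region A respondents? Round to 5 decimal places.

SE₁ = √(p̂₁(1−p̂₁)/n₁) = √(0.3510·0.6490/1001) = 0.01509; SE₂ = √(0.6190·0.3810/704) = 0.01830.
Independent samples: SE of the difference = √(SE₁² + SE₂²) = √(0.0002277081 + 0.00033489) = 0.02372.

0.02372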